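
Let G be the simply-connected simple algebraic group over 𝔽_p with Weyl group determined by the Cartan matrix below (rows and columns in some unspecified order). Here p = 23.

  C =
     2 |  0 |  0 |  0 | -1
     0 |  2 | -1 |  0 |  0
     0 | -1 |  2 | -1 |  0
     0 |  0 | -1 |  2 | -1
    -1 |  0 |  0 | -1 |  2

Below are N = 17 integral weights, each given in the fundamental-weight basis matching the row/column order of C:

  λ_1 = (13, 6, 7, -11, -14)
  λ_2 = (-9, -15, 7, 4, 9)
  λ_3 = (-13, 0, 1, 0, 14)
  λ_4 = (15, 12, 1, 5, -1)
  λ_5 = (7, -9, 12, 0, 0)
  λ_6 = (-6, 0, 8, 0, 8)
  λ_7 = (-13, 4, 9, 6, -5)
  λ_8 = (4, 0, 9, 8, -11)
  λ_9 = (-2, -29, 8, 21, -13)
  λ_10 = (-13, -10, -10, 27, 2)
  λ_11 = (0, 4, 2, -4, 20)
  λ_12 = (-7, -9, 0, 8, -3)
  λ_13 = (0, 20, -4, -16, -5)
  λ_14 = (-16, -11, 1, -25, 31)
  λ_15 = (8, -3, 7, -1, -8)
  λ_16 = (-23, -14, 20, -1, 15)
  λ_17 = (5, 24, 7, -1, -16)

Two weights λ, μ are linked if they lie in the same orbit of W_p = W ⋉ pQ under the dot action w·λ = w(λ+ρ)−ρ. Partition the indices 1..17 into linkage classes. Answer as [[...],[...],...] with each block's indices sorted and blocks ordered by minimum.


Root system A_5: the 5×5 matrix C matches after relabeling.

λ_j+ρ reflected into Ā_23 (⟨·,θ^∨⟩≤23); 5-tuples as given:

    [1] (8, 8, 5, 1, 1)
    [2] (8, 8, 5, 1, 1)
    [3] (12, 1, 2, 1, 3)
    [4] (2, 1, 1, 6, 0)
    [5] (8, 8, 5, 1, 1)
    [6] (5, 1, 9, 1, 4)
    [7] (4, 5, 1, 9, 3)
    [8] (5, 1, 9, 1, 4)
    [9] (5, 1, 9, 1, 4)
    [10] (5, 1, 9, 1, 4)
    [11] (3, 1, 0, 3, 15)
    [12] (2, 1, 1, 6, 0)
    [13] (3, 1, 0, 3, 15)
    [14] (8, 8, 5, 1, 1)
    [15] (2, 1, 1, 6, 0)
    [16] (2, 1, 1, 6, 0)
    [17] (8, 8, 5, 1, 1)

Grouping the 17 weights by Ā_23-representative: 6 linkage classes.

[[1, 2, 5, 14, 17], [3], [4, 12, 15, 16], [6, 8, 9, 10], [7], [11, 13]]


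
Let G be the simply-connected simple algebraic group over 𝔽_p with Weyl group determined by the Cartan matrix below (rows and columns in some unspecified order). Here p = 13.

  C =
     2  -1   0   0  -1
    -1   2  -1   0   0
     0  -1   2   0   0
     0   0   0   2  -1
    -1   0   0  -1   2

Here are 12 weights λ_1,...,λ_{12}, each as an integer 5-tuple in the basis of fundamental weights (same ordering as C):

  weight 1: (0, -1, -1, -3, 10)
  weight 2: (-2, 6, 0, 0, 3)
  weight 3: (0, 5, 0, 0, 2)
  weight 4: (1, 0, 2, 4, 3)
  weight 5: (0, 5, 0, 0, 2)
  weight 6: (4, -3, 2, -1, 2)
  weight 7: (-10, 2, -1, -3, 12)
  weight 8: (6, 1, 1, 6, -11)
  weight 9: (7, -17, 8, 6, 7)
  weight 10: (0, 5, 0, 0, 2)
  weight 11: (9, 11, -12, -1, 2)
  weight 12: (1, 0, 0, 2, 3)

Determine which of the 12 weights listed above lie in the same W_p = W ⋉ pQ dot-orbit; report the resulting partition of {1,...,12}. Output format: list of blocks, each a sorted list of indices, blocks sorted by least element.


Root system A_5: the 5×5 matrix C matches after relabeling.

Folding the 12 weights λ_j+ρ into Ā_13 (reps in the given 5-coord order):

  λ_1+ρ ↦ (1, 0, 0, 2, 9);  λ_2+ρ ↦ (1, 6, 1, 1, 3);  λ_3+ρ ↦ (1, 6, 1, 1, 3);  λ_4+ρ ↦ (2, 1, 1, 3, 4);  λ_5+ρ ↦ (1, 6, 1, 1, 3);  λ_6+ρ ↦ (3, 2, 1, 0, 3);  λ_7+ρ ↦ (3, 0, 6, 2, 2);  λ_8+ρ ↦ (2, 1, 1, 3, 4);  λ_9+ρ ↦ (3, 2, 1, 0, 3);  λ_10+ρ ↦ (1, 6, 1, 1, 3);  λ_11+ρ ↦ (1, 0, 0, 2, 9);  λ_12+ρ ↦ (2, 1, 1, 3, 4)

Linkage partition of the 12 weights (5 classes, p=13):

[[1, 11], [2, 3, 5, 10], [4, 8, 12], [6, 9], [7]]


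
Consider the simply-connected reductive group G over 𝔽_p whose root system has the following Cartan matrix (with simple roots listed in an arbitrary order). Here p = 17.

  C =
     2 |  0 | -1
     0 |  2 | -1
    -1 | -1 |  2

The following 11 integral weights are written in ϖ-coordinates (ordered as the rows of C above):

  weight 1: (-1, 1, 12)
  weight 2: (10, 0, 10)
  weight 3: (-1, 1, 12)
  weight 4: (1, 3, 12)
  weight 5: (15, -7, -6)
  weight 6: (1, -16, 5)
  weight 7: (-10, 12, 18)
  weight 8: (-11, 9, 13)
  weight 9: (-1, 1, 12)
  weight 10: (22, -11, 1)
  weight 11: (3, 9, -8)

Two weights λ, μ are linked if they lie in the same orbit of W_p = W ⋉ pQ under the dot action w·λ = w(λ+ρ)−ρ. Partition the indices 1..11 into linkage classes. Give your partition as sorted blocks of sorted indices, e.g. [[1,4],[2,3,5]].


Root system A_3: the 3×3 matrix C matches after relabeling.

W_17-reps of the 11 weights in Ā_17 (same 3-coord order as C):

  [1] (0, 2, 13);  [2] (5, 5, 6);  [3] (0, 2, 13);  [4] (0, 2, 13);  [5] (5, 5, 6);  [6] (7, 6, 2);  [7] (6, 2, 2);  [8] (3, 3, 4);  [9] (0, 2, 13);  [10] (7, 6, 2);  [11] (3, 3, 4)

The 11 indices split into 5 linkage classes (same alcove rep ⇔ same W_17-dot-orbit):

[[1, 3, 4, 9], [2, 5], [6, 10], [7], [8, 11]]


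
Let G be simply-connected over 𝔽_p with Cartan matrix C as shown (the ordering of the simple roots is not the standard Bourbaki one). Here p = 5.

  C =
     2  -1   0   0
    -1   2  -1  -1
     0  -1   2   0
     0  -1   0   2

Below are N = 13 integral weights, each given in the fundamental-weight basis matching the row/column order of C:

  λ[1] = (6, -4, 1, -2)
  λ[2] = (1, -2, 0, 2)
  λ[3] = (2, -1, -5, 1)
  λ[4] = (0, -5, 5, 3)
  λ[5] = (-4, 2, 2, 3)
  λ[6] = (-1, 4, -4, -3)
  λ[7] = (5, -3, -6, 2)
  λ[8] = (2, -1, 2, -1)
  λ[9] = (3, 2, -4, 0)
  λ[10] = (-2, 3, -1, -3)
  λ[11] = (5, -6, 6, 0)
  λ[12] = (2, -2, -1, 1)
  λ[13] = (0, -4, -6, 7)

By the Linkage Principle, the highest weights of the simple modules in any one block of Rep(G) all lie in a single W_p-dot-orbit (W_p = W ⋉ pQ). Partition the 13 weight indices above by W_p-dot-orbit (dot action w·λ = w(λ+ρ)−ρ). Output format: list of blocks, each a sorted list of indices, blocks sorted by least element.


Dynkin diagram of C (from the 6 off-diagonal −1 entries): D_4.

Folding the 13 weights λ_j+ρ into Ā_5 (reps in the given 4-coord order):

  λ_1+ρ ↦ (1, 1, 0, 1);  λ_2+ρ ↦ (1, 1, 0, 2);  λ_3+ρ ↦ (1, 1, 0, 2);  λ_4+ρ ↦ (2, 0, 1, 1);  λ_5+ρ ↦ (2, 0, 2, 1);  λ_6+ρ ↦ (0, 0, 3, 2);  λ_7+ρ ↦ (1, 1, 0, 2);  λ_8+ρ ↦ (2, 0, 2, 1);  λ_9+ρ ↦ (1, 1, 0, 2);  λ_10+ρ ↦ (1, 1, 0, 2);  λ_11+ρ ↦ (2, 0, 1, 1);  λ_12+ρ ↦ (2, 0, 1, 1);  λ_13+ρ ↦ (2, 0, 2, 1)

Partition of {1..13} into 5 W_5-dot-orbits:

[[1], [2, 3, 7, 9, 10], [4, 11, 12], [5, 8, 13], [6]]


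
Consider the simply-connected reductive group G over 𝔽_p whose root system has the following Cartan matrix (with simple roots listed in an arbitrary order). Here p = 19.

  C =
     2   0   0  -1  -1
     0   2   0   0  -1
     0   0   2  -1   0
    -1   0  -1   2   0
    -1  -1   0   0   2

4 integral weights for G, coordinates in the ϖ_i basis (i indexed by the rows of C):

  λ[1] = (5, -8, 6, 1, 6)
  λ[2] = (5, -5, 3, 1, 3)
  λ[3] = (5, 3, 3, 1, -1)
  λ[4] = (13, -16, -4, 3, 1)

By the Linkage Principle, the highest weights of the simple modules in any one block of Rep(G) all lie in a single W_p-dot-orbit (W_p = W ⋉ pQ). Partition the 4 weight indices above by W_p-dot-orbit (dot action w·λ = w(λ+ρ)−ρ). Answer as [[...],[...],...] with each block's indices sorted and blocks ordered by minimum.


A_5 Cartan matrix, 5 simple roots permuted; ρ=(1,1,1,1,1).

W_19-reps of the 4 weights in Ā_19 (same 5-coord order as C):

  [1] (6, 4, 4, 2, 0) · [2] (6, 4, 4, 2, 0) · [3] (6, 4, 4, 2, 0) · [4] (1, 1, 2, 1, 13)

Linkage partition of the 4 weights (2 classes, p=19):

[[1, 2, 3], [4]]


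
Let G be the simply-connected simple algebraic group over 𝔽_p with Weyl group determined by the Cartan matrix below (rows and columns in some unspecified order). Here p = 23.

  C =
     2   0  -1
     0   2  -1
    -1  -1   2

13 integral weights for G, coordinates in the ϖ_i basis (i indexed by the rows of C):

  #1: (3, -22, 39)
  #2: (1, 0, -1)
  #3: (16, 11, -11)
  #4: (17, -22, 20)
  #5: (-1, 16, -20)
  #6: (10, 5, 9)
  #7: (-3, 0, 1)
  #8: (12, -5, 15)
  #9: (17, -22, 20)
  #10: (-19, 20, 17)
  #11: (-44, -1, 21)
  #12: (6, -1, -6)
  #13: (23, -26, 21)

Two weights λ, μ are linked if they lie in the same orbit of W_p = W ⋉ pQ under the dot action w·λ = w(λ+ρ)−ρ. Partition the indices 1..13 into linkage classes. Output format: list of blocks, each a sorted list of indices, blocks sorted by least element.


Dynkin diagram of C (from the 4 off-diagonal −1 entries): A_3.

Each λ_j+ρ reduced to Ā_23; 3-tuples below use C's row order:

    λ_1 → (17, 0, 2)
    λ_2 → (2, 1, 0)
    λ_3 → (7, 2, 10)
    λ_4 → (2, 5, 0)
    λ_5 → (17, 0, 2)
    λ_6 → (7, 2, 10)
    λ_7 → (2, 1, 0)
    λ_8 → (7, 2, 10)
    λ_9 → (2, 5, 0)
    λ_10 → (2, 5, 0)
    λ_11 → (2, 1, 0)
    λ_12 → (2, 5, 0)
    λ_13 → (2, 1, 0)

4 distinct reps among the 13 weights ⇒ 4 W_23-linkage classes:

[[1, 5], [2, 7, 11, 13], [3, 6, 8], [4, 9, 10, 12]]


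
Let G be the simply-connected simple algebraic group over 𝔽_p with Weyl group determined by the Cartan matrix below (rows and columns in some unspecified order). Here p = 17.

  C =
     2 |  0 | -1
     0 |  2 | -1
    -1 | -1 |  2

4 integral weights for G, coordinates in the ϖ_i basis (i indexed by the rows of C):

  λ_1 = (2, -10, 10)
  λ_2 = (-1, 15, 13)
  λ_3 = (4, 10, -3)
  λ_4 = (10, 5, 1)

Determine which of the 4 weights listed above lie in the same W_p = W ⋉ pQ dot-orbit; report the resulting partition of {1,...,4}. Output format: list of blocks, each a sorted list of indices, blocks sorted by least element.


Cartan matrix: type A_3 (|W|=24); un-permuting the 3 rows.

λ_j+ρ reflected into Ā_17 (⟨·,θ^∨⟩≤17); 3-tuples as given:

  λ_1 → (3, 9, 2);  λ_2 → (13, 3, 1);  λ_3 → (3, 9, 2);  λ_4 → (9, 4, 2)

The 4 indices split into 3 linkage classes (same alcove rep ⇔ same W_17-dot-orbit):

[[1, 3], [2], [4]]


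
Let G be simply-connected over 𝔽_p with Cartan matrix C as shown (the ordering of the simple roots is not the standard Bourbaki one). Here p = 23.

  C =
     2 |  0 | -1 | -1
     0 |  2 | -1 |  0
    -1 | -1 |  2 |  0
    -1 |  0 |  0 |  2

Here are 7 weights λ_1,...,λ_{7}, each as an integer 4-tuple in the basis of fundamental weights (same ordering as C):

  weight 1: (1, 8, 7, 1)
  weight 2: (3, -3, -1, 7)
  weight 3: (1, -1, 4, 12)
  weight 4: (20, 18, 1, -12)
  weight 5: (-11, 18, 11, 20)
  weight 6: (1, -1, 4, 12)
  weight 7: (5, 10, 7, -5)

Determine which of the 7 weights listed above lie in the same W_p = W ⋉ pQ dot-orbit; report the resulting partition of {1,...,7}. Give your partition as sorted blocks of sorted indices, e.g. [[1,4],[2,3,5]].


Root system A_4: the 4×4 matrix C matches after relabeling.

Each λ_j+ρ reduced to Ā_23; 4-tuples below use C's row order:

    λ_1 → (2, 9, 8, 2)
    λ_2 → (2, 0, 2, 8)
    λ_3 → (2, 0, 5, 13)
    λ_4 → (2, 0, 2, 8)
    λ_5 → (2, 0, 2, 8)
    λ_6 → (2, 0, 5, 13)
    λ_7 → (2, 9, 8, 2)

3 distinct reps among the 7 weights ⇒ 3 W_23-linkage classes:

[[1, 7], [2, 4, 5], [3, 6]]


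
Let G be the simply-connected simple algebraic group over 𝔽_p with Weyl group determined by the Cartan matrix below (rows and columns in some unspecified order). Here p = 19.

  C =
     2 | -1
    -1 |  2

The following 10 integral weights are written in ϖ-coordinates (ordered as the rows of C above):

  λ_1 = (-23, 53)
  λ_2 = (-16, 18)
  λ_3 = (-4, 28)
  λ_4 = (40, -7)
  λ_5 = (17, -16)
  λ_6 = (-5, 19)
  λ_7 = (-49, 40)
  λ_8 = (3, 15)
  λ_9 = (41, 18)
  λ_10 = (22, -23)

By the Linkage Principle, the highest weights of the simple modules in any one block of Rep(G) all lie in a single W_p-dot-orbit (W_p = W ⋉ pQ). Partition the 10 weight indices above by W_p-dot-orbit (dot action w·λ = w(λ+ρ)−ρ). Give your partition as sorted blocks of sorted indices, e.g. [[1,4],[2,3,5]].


Root system A_2: the 2×2 matrix C matches after relabeling.

Folding the 10 weights λ_j+ρ into Ā_19 (reps in the given 2-coord order):

    1: (3, 13)
    2: (15, 4)
    3: (7, 9)
    4: (3, 13)
    5: (3, 15)
    6: (3, 15)
    7: (7, 9)
    8: (3, 15)
    9: (15, 4)
    10: (3, 15)

Linkage partition of the 10 weights (4 classes, p=19):

[[1, 4], [2, 9], [3, 7], [5, 6, 8, 10]]


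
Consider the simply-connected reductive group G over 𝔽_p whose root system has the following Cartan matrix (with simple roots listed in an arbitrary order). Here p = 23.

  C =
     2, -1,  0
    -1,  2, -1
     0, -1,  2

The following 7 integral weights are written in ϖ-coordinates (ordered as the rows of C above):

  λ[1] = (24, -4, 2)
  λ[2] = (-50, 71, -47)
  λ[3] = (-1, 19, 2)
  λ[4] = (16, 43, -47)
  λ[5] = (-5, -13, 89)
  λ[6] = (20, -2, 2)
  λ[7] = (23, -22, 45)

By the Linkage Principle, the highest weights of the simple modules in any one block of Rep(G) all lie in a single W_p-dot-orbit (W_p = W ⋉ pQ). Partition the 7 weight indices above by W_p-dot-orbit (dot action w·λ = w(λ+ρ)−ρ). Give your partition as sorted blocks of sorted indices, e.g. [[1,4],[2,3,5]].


Dynkin diagram of C (from the 4 off-diagonal −1 entries): A_3.

Each λ_j+ρ reduced to Ā_23; 3-tuples below use C's row order:

    λ_1 → (20, 1, 2)
    λ_2 → (0, 20, 3)
    λ_3 → (0, 20, 3)
    λ_4 → (2, 6, 15)
    λ_5 → (2, 12, 4)
    λ_6 → (20, 1, 2)
    λ_7 → (20, 1, 2)

Grouping the 7 weights by Ā_23-representative: 4 linkage classes.

[[1, 6, 7], [2, 3], [4], [5]]


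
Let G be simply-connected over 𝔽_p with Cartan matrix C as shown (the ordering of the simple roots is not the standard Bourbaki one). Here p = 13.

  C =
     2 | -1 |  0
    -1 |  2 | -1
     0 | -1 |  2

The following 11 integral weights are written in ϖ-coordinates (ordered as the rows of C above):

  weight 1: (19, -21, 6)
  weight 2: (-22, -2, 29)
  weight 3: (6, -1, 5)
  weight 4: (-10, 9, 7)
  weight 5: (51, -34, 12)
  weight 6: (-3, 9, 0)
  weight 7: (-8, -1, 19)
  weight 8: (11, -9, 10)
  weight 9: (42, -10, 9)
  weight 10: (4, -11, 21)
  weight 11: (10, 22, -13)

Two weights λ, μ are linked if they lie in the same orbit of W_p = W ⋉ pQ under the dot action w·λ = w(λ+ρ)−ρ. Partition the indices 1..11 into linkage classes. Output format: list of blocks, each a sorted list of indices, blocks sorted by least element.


Dynkin diagram of C (from the 4 off-diagonal −1 entries): A_3.

W_13-reps of the 11 weights in Ā_13 (same 3-coord order as C):

  1: (7, 0, 6);  2: (4, 1, 3);  3: (7, 0, 6);  4: (4, 1, 3);  5: (7, 0, 6);  6: (2, 8, 1);  7: (7, 0, 6);  8: (2, 8, 1);  9: (4, 1, 3);  10: (4, 1, 3);  11: (2, 8, 1)

The 11 indices split into 3 linkage classes (same alcove rep ⇔ same W_13-dot-orbit):

[[1, 3, 5, 7], [2, 4, 9, 10], [6, 8, 11]]


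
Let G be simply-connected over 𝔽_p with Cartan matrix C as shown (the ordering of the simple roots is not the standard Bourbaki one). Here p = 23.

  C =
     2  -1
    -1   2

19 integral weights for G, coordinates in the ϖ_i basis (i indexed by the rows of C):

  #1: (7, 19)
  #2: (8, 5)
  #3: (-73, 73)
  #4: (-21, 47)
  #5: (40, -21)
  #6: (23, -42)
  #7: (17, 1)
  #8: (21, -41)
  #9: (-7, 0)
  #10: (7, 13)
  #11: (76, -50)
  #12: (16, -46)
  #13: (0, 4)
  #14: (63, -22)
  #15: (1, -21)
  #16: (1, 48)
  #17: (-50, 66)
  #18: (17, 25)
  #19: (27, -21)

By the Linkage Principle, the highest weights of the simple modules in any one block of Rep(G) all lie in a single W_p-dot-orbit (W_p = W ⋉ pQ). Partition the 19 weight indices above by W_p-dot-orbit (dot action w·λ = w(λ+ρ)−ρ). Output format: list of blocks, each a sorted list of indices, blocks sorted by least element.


Dynkin diagram of C (from the 2 off-diagonal −1 entries): A_2.

W_23-reps of the 19 weights in Ā_23 (same 2-coord order as C):

  1: (3, 15)
  2: (9, 6)
  3: (3, 2)
  4: (3, 2)
  5: (3, 2)
  6: (1, 5)
  7: (18, 2)
  8: (1, 5)
  9: (1, 5)
  10: (8, 14)
  11: (3, 15)
  12: (1, 5)
  13: (1, 5)
  14: (18, 2)
  15: (18, 2)
  16: (18, 2)
  17: (18, 2)
  18: (3, 2)
  19: (3, 15)

6 distinct reps among the 19 weights ⇒ 6 W_23-linkage classes:

[[1, 11, 19], [2], [3, 4, 5, 18], [6, 8, 9, 12, 13], [7, 14, 15, 16, 17], [10]]


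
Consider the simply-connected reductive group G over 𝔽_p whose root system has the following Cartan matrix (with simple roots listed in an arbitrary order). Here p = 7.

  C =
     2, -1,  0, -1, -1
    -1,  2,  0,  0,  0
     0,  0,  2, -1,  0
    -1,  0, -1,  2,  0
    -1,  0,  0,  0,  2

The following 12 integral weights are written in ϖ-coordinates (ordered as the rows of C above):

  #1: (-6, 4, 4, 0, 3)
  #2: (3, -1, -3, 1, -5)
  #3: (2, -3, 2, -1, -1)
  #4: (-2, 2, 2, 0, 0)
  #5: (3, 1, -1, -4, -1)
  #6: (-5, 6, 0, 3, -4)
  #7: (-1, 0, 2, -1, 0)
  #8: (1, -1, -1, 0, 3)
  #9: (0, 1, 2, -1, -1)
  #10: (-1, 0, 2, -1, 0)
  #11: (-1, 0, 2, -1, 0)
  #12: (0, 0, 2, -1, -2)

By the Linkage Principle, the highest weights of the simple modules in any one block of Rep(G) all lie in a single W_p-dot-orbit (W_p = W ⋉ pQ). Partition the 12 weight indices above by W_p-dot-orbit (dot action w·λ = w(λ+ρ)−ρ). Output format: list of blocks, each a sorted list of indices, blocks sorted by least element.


D_5 Cartan matrix, 5 simple roots permuted; ρ=(1,1,1,1,1).

Alcove-folded reps (p=7, 12 weights, presented ϖ-order):

  1: (0, 0, 1, 1, 1)
  2: (0, 0, 2, 0, 4)
  3: (1, 2, 3, 0, 0)
  4: (1, 2, 3, 0, 0)
  5: (1, 2, 3, 0, 0)
  6: (0, 0, 2, 0, 4)
  7: (0, 1, 3, 0, 1)
  8: (0, 0, 2, 0, 4)
  9: (1, 2, 3, 0, 0)
  10: (0, 1, 3, 0, 1)
  11: (0, 1, 3, 0, 1)
  12: (0, 1, 3, 0, 1)

Linkage partition of the 12 weights (4 classes, p=7):

[[1], [2, 6, 8], [3, 4, 5, 9], [7, 10, 11, 12]]


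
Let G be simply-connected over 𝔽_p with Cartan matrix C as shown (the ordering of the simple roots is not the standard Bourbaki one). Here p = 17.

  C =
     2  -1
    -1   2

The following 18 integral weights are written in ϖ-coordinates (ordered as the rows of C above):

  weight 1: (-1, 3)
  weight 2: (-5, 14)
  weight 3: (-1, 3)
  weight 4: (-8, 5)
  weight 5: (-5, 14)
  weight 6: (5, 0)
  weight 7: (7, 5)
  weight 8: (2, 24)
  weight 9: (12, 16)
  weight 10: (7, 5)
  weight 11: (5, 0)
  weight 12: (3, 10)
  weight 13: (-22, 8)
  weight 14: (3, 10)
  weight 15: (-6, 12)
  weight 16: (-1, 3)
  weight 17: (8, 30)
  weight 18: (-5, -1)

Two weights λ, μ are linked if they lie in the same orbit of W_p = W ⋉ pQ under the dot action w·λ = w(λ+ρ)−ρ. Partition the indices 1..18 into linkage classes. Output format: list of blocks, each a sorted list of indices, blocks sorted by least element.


A_2 Cartan matrix, 2 simple roots permuted; ρ=(1,1).

Ā_17 reps of the 18 weights (A_2, coords as presented):

  [1] (0, 4) · [2] (4, 11) · [3] (0, 4) · [4] (6, 1) · [5] (4, 11) · [6] (6, 1) · [7] (8, 6) · [8] (8, 6) · [9] (0, 4) · [10] (8, 6) · [11] (6, 1) · [12] (4, 11) · [13] (5, 8) · [14] (4, 11) · [15] (5, 8) · [16] (0, 4) · [17] (8, 6) · [18] (0, 4)

Linkage partition of the 18 weights (5 classes, p=17):

[[1, 3, 9, 16, 18], [2, 5, 12, 14], [4, 6, 11], [7, 8, 10, 17], [13, 15]]


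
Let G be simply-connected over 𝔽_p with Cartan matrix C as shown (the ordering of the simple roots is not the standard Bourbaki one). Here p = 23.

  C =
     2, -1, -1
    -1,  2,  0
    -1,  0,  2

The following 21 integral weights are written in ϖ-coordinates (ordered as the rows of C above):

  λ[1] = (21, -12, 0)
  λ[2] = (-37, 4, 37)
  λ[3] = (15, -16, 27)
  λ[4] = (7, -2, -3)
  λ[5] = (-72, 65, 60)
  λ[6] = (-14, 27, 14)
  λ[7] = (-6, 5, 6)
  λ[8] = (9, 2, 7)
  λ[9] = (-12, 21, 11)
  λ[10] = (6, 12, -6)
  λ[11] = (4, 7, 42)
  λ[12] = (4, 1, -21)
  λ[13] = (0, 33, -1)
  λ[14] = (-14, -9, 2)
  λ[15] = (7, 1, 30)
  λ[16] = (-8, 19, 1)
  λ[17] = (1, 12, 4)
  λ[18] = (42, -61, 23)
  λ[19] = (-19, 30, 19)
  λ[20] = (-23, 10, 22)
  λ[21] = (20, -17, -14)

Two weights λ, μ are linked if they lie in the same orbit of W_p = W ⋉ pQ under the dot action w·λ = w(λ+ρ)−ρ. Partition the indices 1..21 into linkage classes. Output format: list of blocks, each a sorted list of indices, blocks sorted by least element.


C ↔ A_3 under row/col permutation; |W(A_3)| = 24.

Ā_23 reps of the 21 weights (A_3, coords as presented):

  [1] (11, 11, 1);  [2] (8, 8, 5);  [3] (5, 1, 2);  [4] (5, 1, 2);  [5] (10, 3, 8);  [6] (8, 8, 5);  [7] (5, 1, 2);  [8] (10, 3, 8);  [9] (11, 11, 1);  [10] (2, 13, 5);  [11] (10, 3, 8);  [12] (2, 13, 5);  [13] (11, 11, 1);  [14] (10, 3, 8);  [15] (8, 8, 5);  [16] (2, 13, 5);  [17] (2, 13, 5);  [18] (1, 6, 2);  [19] (10, 3, 8);  [20] (11, 11, 1);  [21] (8, 8, 5)

These 21 weights hit 6 W_23-dot-orbits; sizes (4, 4, 3, 5, 4, 1):

[[1, 9, 13, 20], [2, 6, 15, 21], [3, 4, 7], [5, 8, 11, 14, 19], [10, 12, 16, 17], [18]]


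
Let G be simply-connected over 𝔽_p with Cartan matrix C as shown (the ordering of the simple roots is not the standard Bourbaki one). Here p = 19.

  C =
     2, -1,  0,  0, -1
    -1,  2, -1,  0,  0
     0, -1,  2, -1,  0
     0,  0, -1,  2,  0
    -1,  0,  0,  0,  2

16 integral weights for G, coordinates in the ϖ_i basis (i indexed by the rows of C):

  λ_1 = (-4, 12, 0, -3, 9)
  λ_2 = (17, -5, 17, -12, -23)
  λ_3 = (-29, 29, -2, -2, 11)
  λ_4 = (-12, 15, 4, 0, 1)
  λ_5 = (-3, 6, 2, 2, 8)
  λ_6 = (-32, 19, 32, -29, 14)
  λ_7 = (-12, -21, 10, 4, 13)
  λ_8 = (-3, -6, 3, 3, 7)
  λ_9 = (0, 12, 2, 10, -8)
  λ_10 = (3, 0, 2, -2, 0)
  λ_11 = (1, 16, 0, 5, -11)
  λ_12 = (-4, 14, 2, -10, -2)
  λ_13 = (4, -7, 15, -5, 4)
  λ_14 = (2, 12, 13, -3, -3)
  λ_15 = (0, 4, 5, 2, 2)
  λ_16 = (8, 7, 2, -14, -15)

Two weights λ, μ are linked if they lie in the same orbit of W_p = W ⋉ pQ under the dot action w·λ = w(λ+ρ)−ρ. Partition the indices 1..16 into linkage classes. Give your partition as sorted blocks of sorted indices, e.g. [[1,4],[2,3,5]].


Cartan matrix: type A_5 (|W|=720); un-permuting the 5 rows.

Ā_19 reps of the 16 weights (A_5, coords as presented):

    λ_1+ρ ↦ (3, 9, 0, 1, 5)
    λ_2+ρ ↦ (4, 1, 2, 1, 1)
    λ_3+ρ ↦ (3, 9, 0, 1, 5)
    λ_4+ρ ↦ (2, 5, 3, 2, 6)
    λ_5+ρ ↦ (2, 5, 3, 2, 6)
    λ_6+ρ ↦ (1, 5, 6, 3, 3)
    λ_7+ρ ↦ (4, 1, 2, 1, 1)
    λ_8+ρ ↦ (4, 1, 2, 1, 1)
    λ_9+ρ ↦ (2, 5, 3, 2, 6)
    λ_10+ρ ↦ (4, 1, 2, 1, 1)
    λ_11+ρ ↦ (3, 9, 0, 1, 5)
    λ_12+ρ ↦ (1, 5, 6, 3, 3)
    λ_13+ρ ↦ (1, 5, 6, 3, 3)
    λ_14+ρ ↦ (2, 5, 3, 2, 6)
    λ_15+ρ ↦ (1, 5, 6, 3, 3)
    λ_16+ρ ↦ (2, 5, 3, 2, 6)

Grouping the 16 weights by Ā_19-representative: 4 linkage classes.

[[1, 3, 11], [2, 7, 8, 10], [4, 5, 9, 14, 16], [6, 12, 13, 15]]


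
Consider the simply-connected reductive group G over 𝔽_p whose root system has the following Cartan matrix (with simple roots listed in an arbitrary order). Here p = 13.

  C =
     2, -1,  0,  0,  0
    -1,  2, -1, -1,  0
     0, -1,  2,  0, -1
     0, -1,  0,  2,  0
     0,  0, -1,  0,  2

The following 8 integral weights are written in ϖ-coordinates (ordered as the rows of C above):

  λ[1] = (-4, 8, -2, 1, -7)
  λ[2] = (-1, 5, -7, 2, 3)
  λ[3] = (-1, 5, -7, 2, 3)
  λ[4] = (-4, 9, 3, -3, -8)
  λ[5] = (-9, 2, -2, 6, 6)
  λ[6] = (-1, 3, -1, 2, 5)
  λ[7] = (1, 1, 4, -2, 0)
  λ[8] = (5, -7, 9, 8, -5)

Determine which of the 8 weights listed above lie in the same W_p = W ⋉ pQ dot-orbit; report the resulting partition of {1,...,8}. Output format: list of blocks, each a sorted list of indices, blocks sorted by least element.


Type D_5, rank 5, |W|=1920; reorder rows/cols to standard.

W_13-reps of the 8 weights in Ā_13 (same 5-coord order as C):

  λ_1+ρ ↦ (2, 1, 2, 1, 1) · λ_2+ρ ↦ (0, 0, 4, 3, 2) · λ_3+ρ ↦ (0, 0, 4, 3, 2) · λ_4+ρ ↦ (2, 1, 2, 1, 1) · λ_5+ρ ↦ (2, 1, 2, 1, 1) · λ_6+ρ ↦ (0, 0, 4, 3, 2) · λ_7+ρ ↦ (2, 1, 2, 1, 1) · λ_8+ρ ↦ (0, 0, 4, 3, 2)

Partition of {1..8} into 2 W_13-dot-orbits:

[[1, 4, 5, 7], [2, 3, 6, 8]]


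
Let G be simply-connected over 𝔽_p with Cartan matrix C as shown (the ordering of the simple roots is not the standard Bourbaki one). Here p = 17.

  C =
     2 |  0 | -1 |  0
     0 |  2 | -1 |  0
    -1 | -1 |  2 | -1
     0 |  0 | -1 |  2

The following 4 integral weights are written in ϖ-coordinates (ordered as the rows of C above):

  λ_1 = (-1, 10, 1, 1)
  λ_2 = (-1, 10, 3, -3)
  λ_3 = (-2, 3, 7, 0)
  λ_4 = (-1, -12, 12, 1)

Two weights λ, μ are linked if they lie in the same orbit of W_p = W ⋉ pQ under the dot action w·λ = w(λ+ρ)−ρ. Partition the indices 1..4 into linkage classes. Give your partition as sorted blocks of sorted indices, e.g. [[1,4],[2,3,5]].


D_4 Cartan matrix, 4 simple roots permuted; ρ=(1,1,1,1).

Ā_17 reps of the 4 weights (D_4, coords as presented):

  λ_1 → (0, 11, 2, 2)
  λ_2 → (0, 11, 2, 2)
  λ_3 → (1, 4, 4, 1)
  λ_4 → (0, 11, 2, 2)

The 4 indices split into 2 linkage classes (same alcove rep ⇔ same W_17-dot-orbit):

[[1, 2, 4], [3]]


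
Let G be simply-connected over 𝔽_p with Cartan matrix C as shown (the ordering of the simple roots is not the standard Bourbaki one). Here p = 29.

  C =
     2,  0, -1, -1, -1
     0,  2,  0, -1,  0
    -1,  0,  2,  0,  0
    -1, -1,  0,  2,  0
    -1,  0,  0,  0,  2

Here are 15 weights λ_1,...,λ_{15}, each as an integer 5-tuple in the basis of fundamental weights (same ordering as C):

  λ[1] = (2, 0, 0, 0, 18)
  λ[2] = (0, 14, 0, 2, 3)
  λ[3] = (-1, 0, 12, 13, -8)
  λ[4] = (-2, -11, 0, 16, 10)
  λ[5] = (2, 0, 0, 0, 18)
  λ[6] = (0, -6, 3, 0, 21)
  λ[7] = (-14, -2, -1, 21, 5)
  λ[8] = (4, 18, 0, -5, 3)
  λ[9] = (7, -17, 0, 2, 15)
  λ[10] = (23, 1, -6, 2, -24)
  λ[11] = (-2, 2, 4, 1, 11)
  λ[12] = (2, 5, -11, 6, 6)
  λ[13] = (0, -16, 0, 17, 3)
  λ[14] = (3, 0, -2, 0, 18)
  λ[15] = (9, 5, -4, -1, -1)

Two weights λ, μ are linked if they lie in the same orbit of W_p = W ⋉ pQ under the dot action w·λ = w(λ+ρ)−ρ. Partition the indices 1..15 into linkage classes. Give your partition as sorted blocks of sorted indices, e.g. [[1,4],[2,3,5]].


C ↔ D_5 under row/col permutation; |W(D_5)| = 1920.

Alcove-folded reps (p=29, 15 weights, presented ϖ-order):

    λ_1+ρ ↦ (3, 1, 1, 1, 19)
    λ_2+ρ ↦ (1, 15, 1, 3, 4)
    λ_3+ρ ↦ (7, 1, 6, 1, 0)
    λ_4+ρ ↦ (1, 10, 0, 1, 10)
    λ_5+ρ ↦ (3, 1, 1, 1, 19)
    λ_6+ρ ↦ (3, 1, 1, 1, 19)
    λ_7+ρ ↦ (7, 1, 6, 1, 0)
    λ_8+ρ ↦ (1, 15, 1, 3, 4)
    λ_9+ρ ↦ (1, 3, 4, 1, 11)
    λ_10+ρ ↦ (3, 1, 1, 1, 19)
    λ_11+ρ ↦ (1, 3, 4, 1, 11)
    λ_12+ρ ↦ (7, 6, 3, 0, 0)
    λ_13+ρ ↦ (1, 15, 1, 3, 4)
    λ_14+ρ ↦ (3, 1, 1, 1, 19)
    λ_15+ρ ↦ (7, 6, 3, 0, 0)

Partition of {1..15} into 6 W_29-dot-orbits:

[[1, 5, 6, 10, 14], [2, 8, 13], [3, 7], [4], [9, 11], [12, 15]]


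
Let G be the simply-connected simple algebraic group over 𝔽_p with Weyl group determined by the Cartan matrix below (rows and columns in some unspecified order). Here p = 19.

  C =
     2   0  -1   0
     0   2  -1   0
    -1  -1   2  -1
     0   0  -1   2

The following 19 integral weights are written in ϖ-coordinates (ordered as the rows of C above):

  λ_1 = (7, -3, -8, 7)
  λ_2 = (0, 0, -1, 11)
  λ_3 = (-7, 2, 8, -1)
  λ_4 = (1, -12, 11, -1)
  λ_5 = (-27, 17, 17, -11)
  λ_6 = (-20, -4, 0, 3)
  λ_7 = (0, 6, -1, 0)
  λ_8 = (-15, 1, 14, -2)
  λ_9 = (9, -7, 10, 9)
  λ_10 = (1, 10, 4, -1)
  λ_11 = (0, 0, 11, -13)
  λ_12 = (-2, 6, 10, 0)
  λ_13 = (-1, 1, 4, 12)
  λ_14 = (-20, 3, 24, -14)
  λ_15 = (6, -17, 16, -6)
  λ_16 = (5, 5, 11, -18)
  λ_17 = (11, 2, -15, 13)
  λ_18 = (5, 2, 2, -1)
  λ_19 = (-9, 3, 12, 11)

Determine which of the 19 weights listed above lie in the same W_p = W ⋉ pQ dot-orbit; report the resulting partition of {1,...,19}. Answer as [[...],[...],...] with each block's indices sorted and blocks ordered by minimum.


C ↔ D_4 under row/col permutation; |W(D_4)| = 192.

λ_j+ρ reflected into Ā_19 (⟨·,θ^∨⟩≤19); 4-tuples as given:

  1: (1, 7, 0, 1) · 2: (1, 1, 0, 12) · 3: (6, 3, 3, 0) · 4: (2, 11, 1, 0) · 5: (1, 7, 0, 1) · 6: (14, 2, 0, 1) · 7: (1, 7, 0, 1) · 8: (14, 2, 0, 1) · 9: (2, 6, 2, 2) · 10: (2, 11, 1, 0) · 11: (1, 1, 0, 12) · 12: (1, 7, 0, 1) · 13: (1, 1, 0, 12) · 14: (6, 3, 3, 0) · 15: (2, 11, 1, 0) · 16: (1, 1, 0, 12) · 17: (2, 11, 1, 0) · 18: (6, 3, 3, 0) · 19: (2, 6, 2, 2)

Partition of {1..19} into 6 W_19-dot-orbits:

[[1, 5, 7, 12], [2, 11, 13, 16], [3, 14, 18], [4, 10, 15, 17], [6, 8], [9, 19]]


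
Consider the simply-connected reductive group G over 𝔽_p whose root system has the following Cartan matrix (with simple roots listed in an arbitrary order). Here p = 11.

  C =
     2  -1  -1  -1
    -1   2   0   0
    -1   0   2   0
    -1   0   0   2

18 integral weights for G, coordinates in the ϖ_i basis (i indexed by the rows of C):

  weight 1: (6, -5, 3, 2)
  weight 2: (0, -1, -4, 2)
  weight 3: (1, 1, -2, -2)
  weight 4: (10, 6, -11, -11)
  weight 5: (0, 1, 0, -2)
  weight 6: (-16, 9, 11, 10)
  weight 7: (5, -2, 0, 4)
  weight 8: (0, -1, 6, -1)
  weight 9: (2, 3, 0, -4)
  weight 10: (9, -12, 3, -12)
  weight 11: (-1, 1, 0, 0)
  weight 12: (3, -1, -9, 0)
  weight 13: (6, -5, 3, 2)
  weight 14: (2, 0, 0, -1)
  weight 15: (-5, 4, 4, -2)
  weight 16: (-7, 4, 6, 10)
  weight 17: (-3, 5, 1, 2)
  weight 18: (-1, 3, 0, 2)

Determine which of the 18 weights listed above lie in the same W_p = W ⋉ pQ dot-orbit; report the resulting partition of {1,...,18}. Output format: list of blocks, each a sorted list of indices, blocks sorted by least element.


Root system D_4: the 4×4 matrix C matches after relabeling.

Each λ_j+ρ reduced to Ā_11; 4-tuples below use C's row order:

  1: (3, 1, 1, 0) · 2: (0, 2, 1, 1) · 3: (0, 2, 1, 1) · 4: (0, 2, 1, 1) · 5: (0, 2, 1, 1) · 6: (3, 1, 1, 0) · 7: (1, 0, 0, 4) · 8: (1, 0, 7, 0) · 9: (0, 4, 1, 3) · 10: (1, 0, 7, 0) · 11: (0, 2, 1, 1) · 12: (3, 1, 1, 0) · 13: (3, 1, 1, 0) · 14: (3, 1, 1, 0) · 15: (1, 0, 0, 4) · 16: (1, 0, 0, 4) · 17: (2, 4, 0, 1) · 18: (0, 4, 1, 3)

Grouping the 18 weights by Ā_11-representative: 6 linkage classes.

[[1, 6, 12, 13, 14], [2, 3, 4, 5, 11], [7, 15, 16], [8, 10], [9, 18], [17]]


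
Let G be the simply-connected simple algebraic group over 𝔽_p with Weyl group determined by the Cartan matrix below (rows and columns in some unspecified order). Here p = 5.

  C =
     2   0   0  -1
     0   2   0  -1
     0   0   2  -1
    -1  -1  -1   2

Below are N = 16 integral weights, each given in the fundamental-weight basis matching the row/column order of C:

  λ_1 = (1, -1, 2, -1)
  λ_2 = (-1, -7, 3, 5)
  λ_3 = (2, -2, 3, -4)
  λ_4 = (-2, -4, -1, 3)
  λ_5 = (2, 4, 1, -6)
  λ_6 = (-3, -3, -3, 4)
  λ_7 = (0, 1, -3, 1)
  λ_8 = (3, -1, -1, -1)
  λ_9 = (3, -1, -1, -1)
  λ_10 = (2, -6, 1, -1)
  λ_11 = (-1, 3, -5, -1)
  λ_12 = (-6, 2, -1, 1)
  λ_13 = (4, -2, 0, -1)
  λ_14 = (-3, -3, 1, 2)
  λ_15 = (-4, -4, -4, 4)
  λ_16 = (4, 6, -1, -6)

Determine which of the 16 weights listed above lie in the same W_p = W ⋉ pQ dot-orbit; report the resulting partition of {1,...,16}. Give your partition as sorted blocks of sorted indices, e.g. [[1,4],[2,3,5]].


D_4 Cartan matrix, 4 simple roots permuted; ρ=(1,1,1,1).

W_5-reps of the 16 weights in Ā_5 (same 4-coord order as C):

  λ_1 → (2, 0, 3, 0)
  λ_2 → (4, 0, 0, 0)
  λ_3 → (1, 3, 0, 0)
  λ_4 → (1, 3, 0, 0)
  λ_5 → (2, 0, 3, 0)
  λ_6 → (1, 1, 1, 1)
  λ_7 → (1, 2, 2, 0)
  λ_8 → (4, 0, 0, 0)
  λ_9 → (4, 0, 0, 0)
  λ_10 → (2, 0, 3, 0)
  λ_11 → (4, 0, 0, 0)
  λ_12 → (2, 0, 3, 0)
  λ_13 → (4, 0, 0, 0)
  λ_14 → (1, 1, 1, 1)
  λ_15 → (1, 1, 1, 1)
  λ_16 → (2, 0, 3, 0)

Linkage partition of the 16 weights (5 classes, p=5):

[[1, 5, 10, 12, 16], [2, 8, 9, 11, 13], [3, 4], [6, 14, 15], [7]]


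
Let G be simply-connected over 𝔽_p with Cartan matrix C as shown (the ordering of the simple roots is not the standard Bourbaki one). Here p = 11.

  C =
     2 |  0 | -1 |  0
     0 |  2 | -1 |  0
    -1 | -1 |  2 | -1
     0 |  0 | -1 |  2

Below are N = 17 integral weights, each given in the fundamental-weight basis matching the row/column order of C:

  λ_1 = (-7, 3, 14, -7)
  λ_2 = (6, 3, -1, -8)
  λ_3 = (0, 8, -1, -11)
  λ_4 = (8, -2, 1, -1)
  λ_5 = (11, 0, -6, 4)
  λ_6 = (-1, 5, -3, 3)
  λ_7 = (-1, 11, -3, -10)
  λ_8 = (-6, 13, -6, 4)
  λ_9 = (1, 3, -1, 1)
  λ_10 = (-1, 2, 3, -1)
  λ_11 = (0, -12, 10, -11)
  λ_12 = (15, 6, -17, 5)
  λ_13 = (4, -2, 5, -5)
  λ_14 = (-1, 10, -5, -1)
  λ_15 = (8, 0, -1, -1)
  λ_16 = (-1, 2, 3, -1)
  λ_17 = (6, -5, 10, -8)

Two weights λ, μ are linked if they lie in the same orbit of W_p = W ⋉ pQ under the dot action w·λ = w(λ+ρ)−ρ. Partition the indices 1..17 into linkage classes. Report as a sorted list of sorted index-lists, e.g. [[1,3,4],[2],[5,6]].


D_4 Cartan matrix, 4 simple roots permuted; ρ=(1,1,1,1).

Each λ_j+ρ reduced to Ā_11; 4-tuples below use C's row order:

  λ_1+ρ ↦ (2, 4, 0, 2);  λ_2+ρ ↦ (0, 3, 4, 0);  λ_3+ρ ↦ (9, 1, 0, 0);  λ_4+ρ ↦ (9, 1, 0, 0);  λ_5+ρ ↦ (6, 3, 0, 1);  λ_6+ρ ↦ (2, 4, 0, 2);  λ_7+ρ ↦ (9, 1, 0, 0);  λ_8+ρ ↦ (2, 1, 3, 2);  λ_9+ρ ↦ (2, 4, 0, 2);  λ_10+ρ ↦ (0, 3, 4, 0);  λ_11+ρ ↦ (9, 1, 0, 0);  λ_12+ρ ↦ (2, 1, 3, 2);  λ_13+ρ ↦ (5, 1, 0, 4);  λ_14+ρ ↦ (0, 3, 4, 0);  λ_15+ρ ↦ (9, 1, 0, 0);  λ_16+ρ ↦ (0, 3, 4, 0);  λ_17+ρ ↦ (0, 3, 4, 0)

Partition of {1..17} into 6 W_11-dot-orbits:

[[1, 6, 9], [2, 10, 14, 16, 17], [3, 4, 7, 11, 15], [5], [8, 12], [13]]


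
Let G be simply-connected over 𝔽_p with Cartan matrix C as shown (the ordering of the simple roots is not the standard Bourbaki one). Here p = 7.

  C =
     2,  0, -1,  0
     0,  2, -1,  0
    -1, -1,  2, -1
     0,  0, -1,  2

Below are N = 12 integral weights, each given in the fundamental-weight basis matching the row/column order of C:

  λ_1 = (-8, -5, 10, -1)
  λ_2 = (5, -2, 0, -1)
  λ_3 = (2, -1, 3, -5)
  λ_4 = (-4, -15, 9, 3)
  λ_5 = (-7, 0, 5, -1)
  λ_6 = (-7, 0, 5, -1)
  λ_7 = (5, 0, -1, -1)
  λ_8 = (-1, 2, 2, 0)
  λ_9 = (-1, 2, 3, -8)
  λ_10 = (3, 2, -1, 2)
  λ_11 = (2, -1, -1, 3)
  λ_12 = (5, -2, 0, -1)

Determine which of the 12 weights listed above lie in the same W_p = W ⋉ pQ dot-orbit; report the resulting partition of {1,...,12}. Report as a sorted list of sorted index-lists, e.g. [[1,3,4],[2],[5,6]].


D_4 Cartan matrix, 4 simple roots permuted; ρ=(1,1,1,1).

Each λ_j+ρ reduced to Ā_7; 4-tuples below use C's row order:

  1: (3, 0, 0, 4);  2: (6, 1, 0, 0);  3: (3, 0, 0, 4);  4: (3, 0, 0, 4);  5: (6, 1, 0, 0);  6: (6, 1, 0, 0);  7: (6, 1, 0, 0);  8: (0, 3, 0, 1);  9: (3, 0, 0, 4);  10: (1, 0, 3, 0);  11: (3, 0, 0, 4);  12: (6, 1, 0, 0)

The 12 indices split into 4 linkage classes (same alcove rep ⇔ same W_7-dot-orbit):

[[1, 3, 4, 9, 11], [2, 5, 6, 7, 12], [8], [10]]


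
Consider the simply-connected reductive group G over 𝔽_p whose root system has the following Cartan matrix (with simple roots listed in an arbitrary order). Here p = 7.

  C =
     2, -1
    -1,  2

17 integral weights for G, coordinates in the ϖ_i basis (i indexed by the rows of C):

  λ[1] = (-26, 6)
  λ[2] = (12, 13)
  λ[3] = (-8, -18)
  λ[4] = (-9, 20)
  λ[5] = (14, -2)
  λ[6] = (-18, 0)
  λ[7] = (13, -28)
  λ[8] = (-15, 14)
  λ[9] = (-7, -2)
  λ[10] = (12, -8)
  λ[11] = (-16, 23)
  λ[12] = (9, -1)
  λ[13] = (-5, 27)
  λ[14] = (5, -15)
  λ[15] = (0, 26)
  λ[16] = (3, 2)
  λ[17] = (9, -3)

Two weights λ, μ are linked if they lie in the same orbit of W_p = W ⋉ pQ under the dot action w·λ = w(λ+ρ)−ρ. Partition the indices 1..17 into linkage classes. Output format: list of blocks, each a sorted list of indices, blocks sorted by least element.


Type A_2, rank 2, |W|=6; reorder rows/cols to standard.

λ_j+ρ reflected into Ā_7 (⟨·,θ^∨⟩≤7); 2-tuples as given:

    λ_1+ρ ↦ (4, 3)
    λ_2+ρ ↦ (0, 1)
    λ_3+ρ ↦ (4, 3)
    λ_4+ρ ↦ (1, 6)
    λ_5+ρ ↦ (1, 6)
    λ_6+ρ ↦ (4, 1)
    λ_7+ρ ↦ (0, 1)
    λ_8+ρ ↦ (1, 6)
    λ_9+ρ ↦ (1, 6)
    λ_10+ρ ↦ (0, 1)
    λ_11+ρ ↦ (4, 1)
    λ_12+ρ ↦ (4, 3)
    λ_13+ρ ↦ (4, 3)
    λ_14+ρ ↦ (0, 1)
    λ_15+ρ ↦ (1, 6)
    λ_16+ρ ↦ (4, 3)
    λ_17+ρ ↦ (4, 1)

These 17 weights hit 4 W_7-dot-orbits; sizes (5, 4, 5, 3):

[[1, 3, 12, 13, 16], [2, 7, 10, 14], [4, 5, 8, 9, 15], [6, 11, 17]]


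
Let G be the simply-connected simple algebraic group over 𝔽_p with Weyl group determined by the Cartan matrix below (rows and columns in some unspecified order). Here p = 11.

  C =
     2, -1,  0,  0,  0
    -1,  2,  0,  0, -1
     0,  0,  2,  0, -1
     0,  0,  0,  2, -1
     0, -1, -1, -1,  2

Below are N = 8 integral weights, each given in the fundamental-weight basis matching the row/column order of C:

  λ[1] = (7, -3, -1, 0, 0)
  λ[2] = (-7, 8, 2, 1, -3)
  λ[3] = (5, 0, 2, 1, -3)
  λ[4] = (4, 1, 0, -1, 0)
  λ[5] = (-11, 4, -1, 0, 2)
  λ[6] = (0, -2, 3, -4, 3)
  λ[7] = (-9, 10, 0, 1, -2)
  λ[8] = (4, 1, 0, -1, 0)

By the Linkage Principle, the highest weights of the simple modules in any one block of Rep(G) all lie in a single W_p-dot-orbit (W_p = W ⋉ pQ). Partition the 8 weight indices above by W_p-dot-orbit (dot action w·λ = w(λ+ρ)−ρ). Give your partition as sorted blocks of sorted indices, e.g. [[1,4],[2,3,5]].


Dynkin diagram of C (from the 8 off-diagonal −1 entries): D_5.

Alcove-folded reps (p=11, 8 weights, presented ϖ-order):

  λ_1 → (6, 1, 1, 0, 0)
  λ_2 → (5, 1, 1, 0, 1)
  λ_3 → (5, 1, 1, 0, 1)
  λ_4 → (5, 1, 1, 0, 1)
  λ_5 → (5, 1, 1, 0, 1)
  λ_6 → (0, 1, 4, 3, 0)
  λ_7 → (6, 1, 1, 0, 0)
  λ_8 → (5, 1, 1, 0, 1)

The 8 indices split into 3 linkage classes (same alcove rep ⇔ same W_11-dot-orbit):

[[1, 7], [2, 3, 4, 5, 8], [6]]


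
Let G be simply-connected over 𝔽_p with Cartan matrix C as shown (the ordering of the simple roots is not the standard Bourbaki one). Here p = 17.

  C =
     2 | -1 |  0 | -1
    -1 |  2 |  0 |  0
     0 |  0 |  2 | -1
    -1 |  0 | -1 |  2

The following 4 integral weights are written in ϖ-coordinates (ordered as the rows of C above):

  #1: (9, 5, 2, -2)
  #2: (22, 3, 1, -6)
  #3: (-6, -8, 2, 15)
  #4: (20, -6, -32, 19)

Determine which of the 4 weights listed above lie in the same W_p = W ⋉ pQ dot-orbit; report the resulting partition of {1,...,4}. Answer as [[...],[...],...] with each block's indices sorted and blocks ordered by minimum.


A_4 Cartan matrix, 4 simple roots permuted; ρ=(1,1,1,1).

Ā_17 reps of the 4 weights (A_4, coords as presented):

  1: (9, 5, 1, 1) · 2: (7, 3, 1, 4) · 3: (7, 3, 1, 4) · 4: (7, 3, 1, 4)

The 4 indices split into 2 linkage classes (same alcove rep ⇔ same W_17-dot-orbit):

[[1], [2, 3, 4]]


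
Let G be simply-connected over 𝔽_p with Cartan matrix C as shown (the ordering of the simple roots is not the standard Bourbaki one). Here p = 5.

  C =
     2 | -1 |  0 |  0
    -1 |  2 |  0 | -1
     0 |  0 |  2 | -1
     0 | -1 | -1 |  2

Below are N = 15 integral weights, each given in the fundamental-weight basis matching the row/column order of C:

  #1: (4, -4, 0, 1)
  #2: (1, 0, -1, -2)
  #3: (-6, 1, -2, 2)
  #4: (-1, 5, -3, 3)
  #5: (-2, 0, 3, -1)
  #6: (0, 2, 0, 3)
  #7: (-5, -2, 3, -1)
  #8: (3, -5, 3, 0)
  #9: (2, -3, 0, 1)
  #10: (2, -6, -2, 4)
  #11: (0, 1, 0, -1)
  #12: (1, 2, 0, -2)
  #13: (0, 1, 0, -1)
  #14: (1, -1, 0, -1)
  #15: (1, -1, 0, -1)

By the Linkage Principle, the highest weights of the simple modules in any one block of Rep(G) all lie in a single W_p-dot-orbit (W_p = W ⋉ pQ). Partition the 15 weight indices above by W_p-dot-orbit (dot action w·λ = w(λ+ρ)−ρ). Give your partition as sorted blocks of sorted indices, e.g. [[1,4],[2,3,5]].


C ↔ A_4 under row/col permutation; |W(A_4)| = 120.

Folding the 15 weights λ_j+ρ into Ā_5 (reps in the given 4-coord order):

  [1] (2, 2, 0, 1)
  [2] (2, 0, 1, 0)
  [3] (2, 2, 0, 1)
  [4] (2, 0, 1, 0)
  [5] (1, 0, 4, 0)
  [6] (1, 0, 1, 1)
  [7] (0, 1, 1, 3)
  [8] (0, 1, 1, 3)
  [9] (1, 2, 1, 0)
  [10] (2, 2, 0, 1)
  [11] (1, 2, 1, 0)
  [12] (2, 2, 0, 1)
  [13] (1, 2, 1, 0)
  [14] (2, 0, 1, 0)
  [15] (2, 0, 1, 0)

Linkage partition of the 15 weights (6 classes, p=5):

[[1, 3, 10, 12], [2, 4, 14, 15], [5], [6], [7, 8], [9, 11, 13]]


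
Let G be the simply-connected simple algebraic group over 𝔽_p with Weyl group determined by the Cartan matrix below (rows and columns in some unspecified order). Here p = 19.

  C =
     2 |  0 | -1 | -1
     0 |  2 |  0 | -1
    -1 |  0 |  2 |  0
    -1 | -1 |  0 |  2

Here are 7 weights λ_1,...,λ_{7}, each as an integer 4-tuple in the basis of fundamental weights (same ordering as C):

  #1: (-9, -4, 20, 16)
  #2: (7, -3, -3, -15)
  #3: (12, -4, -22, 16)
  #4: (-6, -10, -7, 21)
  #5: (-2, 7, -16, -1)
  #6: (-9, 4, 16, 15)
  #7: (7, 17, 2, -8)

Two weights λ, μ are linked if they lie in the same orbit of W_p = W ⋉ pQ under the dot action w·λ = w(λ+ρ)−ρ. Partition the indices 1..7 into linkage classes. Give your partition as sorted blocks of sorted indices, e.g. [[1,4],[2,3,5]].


Dynkin diagram of C (from the 6 off-diagonal −1 entries): A_4.

Ā_19 reps of the 7 weights (A_4, coords as presented):

    λ_1+ρ ↦ (6, 6, 2, 2)
    λ_2+ρ ↦ (6, 6, 2, 2)
    λ_3+ρ ↦ (6, 6, 2, 2)
    λ_4+ρ ↦ (6, 6, 2, 2)
    λ_5+ρ ↦ (1, 8, 0, 7)
    λ_6+ρ ↦ (6, 6, 2, 2)
    λ_7+ρ ↦ (1, 8, 0, 7)

Partition of {1..7} into 2 W_19-dot-orbits:

[[1, 2, 3, 4, 6], [5, 7]]
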